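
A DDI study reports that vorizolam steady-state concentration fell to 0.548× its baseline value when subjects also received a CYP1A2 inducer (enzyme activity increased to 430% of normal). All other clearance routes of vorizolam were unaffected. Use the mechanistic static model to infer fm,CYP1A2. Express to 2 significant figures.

0.25

Call the CYP1A2 fraction fm. After the interaction, CL_new/CL_old = fm × 4.3 + (1 − fm).
Steady-state concentration ratio = 1 / (new CL fraction), so new CL fraction = 1 / 0.548 = 1.825.
fm × 4.3 + 1 − fm = 1.825  ⇒  fm × (4.3 − 1) = 0.8248  ⇒  fm = 0.25.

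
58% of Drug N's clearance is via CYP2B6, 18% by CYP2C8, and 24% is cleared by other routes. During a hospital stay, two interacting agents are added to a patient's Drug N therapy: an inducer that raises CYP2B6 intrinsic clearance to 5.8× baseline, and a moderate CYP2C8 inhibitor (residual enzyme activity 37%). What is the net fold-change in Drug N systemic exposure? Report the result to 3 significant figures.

CYP2B6: 0.58 × 5.8 = 3.364
CYP2C8: 0.18 × 0.37 = 0.0666
Other: 0.24 (unchanged)
Relative clearance = 3.364 + 0.0666 + 0.24 = 3.6706.
Systemic exposure ∝ 1/CL: fold-change = 1 / 3.6706 = 0.272.

0.272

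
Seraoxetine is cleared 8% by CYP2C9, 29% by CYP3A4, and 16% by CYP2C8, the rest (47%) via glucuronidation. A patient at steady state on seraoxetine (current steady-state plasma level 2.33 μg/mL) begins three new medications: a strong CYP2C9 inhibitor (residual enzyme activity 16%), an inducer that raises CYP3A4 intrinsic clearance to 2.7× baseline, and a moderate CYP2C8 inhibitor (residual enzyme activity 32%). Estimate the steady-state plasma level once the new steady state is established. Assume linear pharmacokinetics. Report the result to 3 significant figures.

The CYP2C9 pathway (8% of clearance) falls to 0.16× activity: 0.08 × 0.16 = 0.0128.
The CYP3A4 pathway (29% of clearance) rises to 2.7× activity: 0.29 × 2.7 = 0.783.
The CYP2C8 pathway (16% of clearance) is reduced to 0.32× activity: 0.16 × 0.32 = 0.0512.
The remaining 47% of clearance is unaffected.
CL_new/CL_old = 0.0128 + 0.783 + 0.0512 + 0.47 = 1.317.
New steady-state plasma level = 2.33 / 1.317 = 1.77 μg/mL (concentration scales inversely with clearance).

1.77 μg/mL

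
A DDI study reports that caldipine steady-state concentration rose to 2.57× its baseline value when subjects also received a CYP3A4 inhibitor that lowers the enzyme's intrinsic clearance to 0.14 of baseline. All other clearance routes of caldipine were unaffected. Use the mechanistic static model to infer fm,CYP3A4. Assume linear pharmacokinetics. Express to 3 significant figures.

CL'/CL = 1 / 2.57 = 0.3891
0.14·fm + (1 − fm) = 0.3891
fm = (0.3891 − 1) / (0.14 − 1) = 0.710

0.710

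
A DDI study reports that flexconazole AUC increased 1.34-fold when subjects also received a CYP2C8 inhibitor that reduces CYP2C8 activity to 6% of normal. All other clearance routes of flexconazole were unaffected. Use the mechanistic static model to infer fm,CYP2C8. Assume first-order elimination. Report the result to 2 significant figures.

Let x = fm,CYP2C8. Because AUC ∝ 1/CL, relative clearance fell to 1/1.34 = 0.7463.
Setting x·0.06 + (1 − x) = 0.7463 and solving: x = (0.7463 − 1)/(0.06 − 1) = 0.27.

0.27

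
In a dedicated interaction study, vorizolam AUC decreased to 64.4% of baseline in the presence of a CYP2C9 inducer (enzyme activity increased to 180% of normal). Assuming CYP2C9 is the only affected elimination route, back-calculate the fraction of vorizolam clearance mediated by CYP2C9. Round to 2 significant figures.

0.69

Let fm be the CYP2C9 fraction. New clearance relative to baseline = fm × 1.8 + (1 − fm).
AUC ratio = 1 / (new CL fraction), so new CL fraction = 1 / 0.644 = 1.553.
fm × 1.8 + 1 − fm = 1.553  ⇒  fm × (1.8 − 1) = 0.5528  ⇒  fm = 0.69.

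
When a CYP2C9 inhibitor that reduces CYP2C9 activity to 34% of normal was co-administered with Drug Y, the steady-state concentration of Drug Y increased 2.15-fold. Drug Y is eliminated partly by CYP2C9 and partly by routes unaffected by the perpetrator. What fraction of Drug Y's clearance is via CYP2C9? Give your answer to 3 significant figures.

0.810

Call the CYP2C9 fraction fm. After the interaction, CL_new/CL_old = fm × 0.34 + (1 − fm).
Steady-state concentration ratio = 1 / (new CL fraction), so new CL fraction = 1 / 2.15 = 0.4651.
fm × 0.34 + 1 − fm = 0.4651  ⇒  fm × (0.34 − 1) = −0.5349  ⇒  fm = 0.810.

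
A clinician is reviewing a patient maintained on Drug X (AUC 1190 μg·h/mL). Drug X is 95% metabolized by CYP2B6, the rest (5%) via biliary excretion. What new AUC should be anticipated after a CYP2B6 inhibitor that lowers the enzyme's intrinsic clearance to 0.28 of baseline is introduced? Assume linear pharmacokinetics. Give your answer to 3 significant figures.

The CYP2B6 pathway (95% of clearance) is reduced to 0.28× activity: 0.95 × 0.28 = 0.266.
The remaining 5% of clearance is unaffected.
New clearance relative to baseline: 0.266 + 0.05 = 0.316.
AUC ∝ 1/CL, so new value = 1190 / 0.316 = 3.77 × 10³ μg·h/mL.

3.77 × 10³ μg·h/mL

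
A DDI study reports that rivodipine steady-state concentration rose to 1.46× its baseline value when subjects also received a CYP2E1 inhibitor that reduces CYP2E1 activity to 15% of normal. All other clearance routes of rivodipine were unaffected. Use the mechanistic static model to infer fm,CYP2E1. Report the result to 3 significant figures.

0.371

CL'/CL = 1 / 1.46 = 0.6849
0.15·fm + (1 − fm) = 0.6849
fm = (0.6849 − 1) / (0.15 − 1) = 0.371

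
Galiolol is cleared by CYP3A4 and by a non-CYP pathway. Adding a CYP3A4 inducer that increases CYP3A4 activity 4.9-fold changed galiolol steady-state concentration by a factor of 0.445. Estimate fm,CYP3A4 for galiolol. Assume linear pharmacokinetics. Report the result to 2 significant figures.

Call the CYP3A4 fraction fm. After the interaction, CL_new/CL_old = fm × 4.9 + (1 − fm).
Steady-state concentration ratio = 1 / (new CL fraction), so new CL fraction = 1 / 0.445 = 2.247.
fm × 4.9 + 1 − fm = 2.247  ⇒  fm × (4.9 − 1) = 1.247  ⇒  fm = 0.32.

0.32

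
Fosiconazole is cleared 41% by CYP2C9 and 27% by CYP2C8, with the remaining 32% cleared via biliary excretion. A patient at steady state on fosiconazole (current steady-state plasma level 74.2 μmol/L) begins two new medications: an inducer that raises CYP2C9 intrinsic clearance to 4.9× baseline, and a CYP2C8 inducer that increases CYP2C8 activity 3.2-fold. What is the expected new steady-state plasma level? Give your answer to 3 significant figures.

The CYP2C9 pathway (41% of clearance) rises to 4.9× activity: 0.41 × 4.9 = 2.009.
The CYP2C8 pathway (27% of clearance) rises to 3.2× activity: 0.27 × 3.2 = 0.864.
Non-CYP routes (32%) are unchanged.
Relative clearance = 2.009 + 0.864 + 0.32 = 3.193.
New steady-state plasma level = 74.2 / 3.193 = 23.2 μmol/L (concentration scales inversely with clearance).

23.2 μmol/L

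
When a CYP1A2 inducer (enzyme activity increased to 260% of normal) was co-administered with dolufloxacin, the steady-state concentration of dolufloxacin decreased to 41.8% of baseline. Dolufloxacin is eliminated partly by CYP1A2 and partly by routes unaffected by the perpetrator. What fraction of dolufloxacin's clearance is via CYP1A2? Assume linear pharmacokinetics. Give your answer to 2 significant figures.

0.87

CL'/CL = 1 / 0.418 = 2.392
2.6·fm + (1 − fm) = 2.392
fm = (2.392 − 1) / (2.6 − 1) = 0.87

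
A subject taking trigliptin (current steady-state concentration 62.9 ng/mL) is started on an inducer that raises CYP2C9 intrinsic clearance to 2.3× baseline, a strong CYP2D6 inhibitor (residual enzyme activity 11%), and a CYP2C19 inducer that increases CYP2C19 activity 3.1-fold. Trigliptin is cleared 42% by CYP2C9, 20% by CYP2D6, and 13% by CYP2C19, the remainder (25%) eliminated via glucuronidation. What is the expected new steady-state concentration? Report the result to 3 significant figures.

38.3 ng/mL

The CYP2C9 pathway (42% of clearance) is boosted to 2.3× activity: 0.42 × 2.3 = 0.966.
The CYP2D6 pathway (20% of clearance) is reduced to 0.11× activity: 0.2 × 0.11 = 0.022.
The CYP2C19 pathway (13% of clearance) rises to 3.1× activity: 0.13 × 3.1 = 0.403.
Non-CYP routes (25%) are unchanged.
CL_new/CL_old = 0.966 + 0.022 + 0.403 + 0.25 = 1.641.
Dividing the baseline by the relative clearance: 62.9 / 1.641 = 38.3 ng/mL.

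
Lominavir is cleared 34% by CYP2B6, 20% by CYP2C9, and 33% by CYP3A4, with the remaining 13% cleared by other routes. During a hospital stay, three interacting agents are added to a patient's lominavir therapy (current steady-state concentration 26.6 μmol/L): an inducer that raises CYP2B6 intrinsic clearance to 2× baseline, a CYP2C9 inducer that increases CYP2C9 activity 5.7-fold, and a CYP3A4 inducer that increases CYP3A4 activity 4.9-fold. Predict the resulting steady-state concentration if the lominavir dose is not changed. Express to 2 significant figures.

7.5 μmol/L

The CYP2B6 pathway (34% of clearance) increases to 2× activity: 0.34 × 2 = 0.68.
The CYP2C9 pathway (20% of clearance) increases to 5.7× activity: 0.2 × 5.7 = 1.14.
The CYP3A4 pathway (33% of clearance) increases to 4.9× activity: 0.33 × 4.9 = 1.617.
Non-CYP routes (13%) are unchanged.
New clearance relative to baseline: 0.68 + 1.14 + 1.617 + 0.13 = 3.567.
Steady-state concentration ∝ 1/CL: new value = 26.6 / 3.567 = 7.5 μmol/L.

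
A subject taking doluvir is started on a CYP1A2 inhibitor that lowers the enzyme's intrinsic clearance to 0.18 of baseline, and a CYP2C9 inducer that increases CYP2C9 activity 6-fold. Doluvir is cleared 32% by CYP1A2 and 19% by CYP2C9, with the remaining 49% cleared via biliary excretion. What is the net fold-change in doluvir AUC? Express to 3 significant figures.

The CYP1A2 pathway (32% of clearance) is reduced to 0.18× activity: 0.32 × 0.18 = 0.0576.
The CYP2C9 pathway (19% of clearance) is boosted to 6× activity: 0.19 × 6 = 1.14.
The remaining 49% of clearance is unaffected.
New clearance relative to baseline: 0.0576 + 1.14 + 0.49 = 1.6876.
AUC ∝ 1/CL: fold-change = 1 / 1.6876 = 0.593.

0.593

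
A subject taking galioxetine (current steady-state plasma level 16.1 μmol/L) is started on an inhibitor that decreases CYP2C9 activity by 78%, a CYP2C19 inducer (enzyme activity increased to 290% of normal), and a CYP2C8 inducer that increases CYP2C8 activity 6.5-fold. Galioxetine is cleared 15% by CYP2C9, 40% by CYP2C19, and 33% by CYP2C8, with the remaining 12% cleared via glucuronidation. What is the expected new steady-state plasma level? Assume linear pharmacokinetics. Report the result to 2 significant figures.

4.7 μmol/L

The CYP2C9 pathway (15% of clearance) falls to 0.22× activity: 0.15 × 0.22 = 0.033.
The CYP2C19 pathway (40% of clearance) increases to 2.9× activity: 0.4 × 2.9 = 1.16.
The CYP2C8 pathway (33% of clearance) is boosted to 6.5× activity: 0.33 × 6.5 = 2.145.
Non-CYP routes (12%) are unchanged.
CL_new/CL_old = 0.033 + 1.16 + 2.145 + 0.12 = 3.458.
Dividing the baseline by the relative clearance: 16.1 / 3.458 = 4.7 μmol/L.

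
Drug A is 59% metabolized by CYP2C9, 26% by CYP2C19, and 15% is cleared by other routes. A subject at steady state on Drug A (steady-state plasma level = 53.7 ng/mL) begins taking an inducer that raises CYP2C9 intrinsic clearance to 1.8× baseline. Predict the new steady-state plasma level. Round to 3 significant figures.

The CYP2C9 pathway (59% of clearance) increases to 1.8× activity: 0.59 × 1.8 = 1.062.
CYP2C19 (26%) and the residual 15% are unaffected.
New clearance relative to baseline: 1.062 + 0.26 + 0.15 = 1.472.
Steady-state plasma level ∝ 1/CL, so new value = 53.7 / 1.472 = 36.5 ng/mL.

36.5 ng/mL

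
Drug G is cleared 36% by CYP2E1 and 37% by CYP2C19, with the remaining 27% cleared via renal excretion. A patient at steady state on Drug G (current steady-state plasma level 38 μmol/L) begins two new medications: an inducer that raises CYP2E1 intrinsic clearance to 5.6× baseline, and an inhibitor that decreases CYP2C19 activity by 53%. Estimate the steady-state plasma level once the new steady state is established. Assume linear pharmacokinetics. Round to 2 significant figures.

15 μmol/L

CYP2E1: 0.36 × 5.6 = 2.016
CYP2C19: 0.37 × 0.47 = 0.1739
Other: 0.27 (unchanged)
Relative clearance = 2.016 + 0.1739 + 0.27 = 2.4599.
New steady-state plasma level = 38 / 2.4599 = 15 μmol/L (concentration scales inversely with clearance).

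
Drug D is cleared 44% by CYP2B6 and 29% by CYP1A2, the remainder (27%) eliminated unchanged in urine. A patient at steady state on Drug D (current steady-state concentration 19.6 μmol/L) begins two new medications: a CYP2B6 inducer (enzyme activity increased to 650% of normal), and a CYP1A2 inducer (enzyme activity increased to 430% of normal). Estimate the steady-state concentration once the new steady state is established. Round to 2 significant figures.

4.5 μmol/L

The CYP2B6 pathway (44% of clearance) increases to 6.5× activity: 0.44 × 6.5 = 2.86.
The CYP1A2 pathway (29% of clearance) is boosted to 4.3× activity: 0.29 × 4.3 = 1.247.
Non-CYP routes (27%) are unchanged.
CL_new/CL_old = 2.86 + 1.247 + 0.27 = 4.377.
Steady-state concentration ∝ 1/CL: new value = 19.6 / 4.377 = 4.5 μmol/L.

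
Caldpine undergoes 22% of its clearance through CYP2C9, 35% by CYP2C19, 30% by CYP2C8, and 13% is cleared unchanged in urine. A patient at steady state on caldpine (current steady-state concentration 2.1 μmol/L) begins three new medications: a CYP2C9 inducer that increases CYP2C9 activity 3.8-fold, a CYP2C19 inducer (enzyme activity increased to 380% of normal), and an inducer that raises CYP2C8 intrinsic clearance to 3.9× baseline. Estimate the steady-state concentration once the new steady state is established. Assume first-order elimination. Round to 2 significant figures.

0.61 μmol/L

The CYP2C9 pathway (22% of clearance) is boosted to 3.8× activity: 0.22 × 3.8 = 0.836.
The CYP2C19 pathway (35% of clearance) rises to 3.8× activity: 0.35 × 3.8 = 1.33.
The CYP2C8 pathway (30% of clearance) increases to 3.9× activity: 0.3 × 3.9 = 1.17.
The remaining 13% of clearance is unaffected.
New clearance relative to baseline: 0.836 + 1.33 + 1.17 + 0.13 = 3.466.
Steady-state concentration ∝ 1/CL: new value = 2.1 / 3.466 = 0.61 μmol/L.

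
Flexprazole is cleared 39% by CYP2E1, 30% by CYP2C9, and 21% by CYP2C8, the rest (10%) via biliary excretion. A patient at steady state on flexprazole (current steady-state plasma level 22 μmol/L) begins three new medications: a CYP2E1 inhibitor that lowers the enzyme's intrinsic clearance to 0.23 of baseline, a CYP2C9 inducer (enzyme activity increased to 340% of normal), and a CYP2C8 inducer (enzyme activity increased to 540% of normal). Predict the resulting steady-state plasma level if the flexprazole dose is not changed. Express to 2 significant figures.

9.4 μmol/L

CYP2E1: 0.39 × 0.23 = 0.0897
CYP2C9: 0.3 × 3.4 = 1.02
CYP2C8: 0.21 × 5.4 = 1.134
Other: 0.1 (unchanged)
New clearance relative to baseline: 0.0897 + 1.02 + 1.134 + 0.1 = 2.3437.
Dividing the baseline by the relative clearance: 22 / 2.3437 = 9.4 μmol/L.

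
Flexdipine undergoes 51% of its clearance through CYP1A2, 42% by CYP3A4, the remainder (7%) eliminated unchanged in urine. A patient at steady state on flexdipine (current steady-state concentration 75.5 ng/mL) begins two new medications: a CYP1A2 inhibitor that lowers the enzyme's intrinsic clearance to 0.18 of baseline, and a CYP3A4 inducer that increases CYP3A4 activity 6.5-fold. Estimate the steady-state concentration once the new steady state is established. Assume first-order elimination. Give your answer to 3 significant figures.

The CYP1A2 pathway (51% of clearance) is reduced to 0.18× activity: 0.51 × 0.18 = 0.0918.
The CYP3A4 pathway (42% of clearance) increases to 6.5× activity: 0.42 × 6.5 = 2.73.
Non-CYP routes (7%) are unchanged.
New clearance relative to baseline: 0.0918 + 2.73 + 0.07 = 2.8918.
Steady-state concentration ∝ 1/CL: new value = 75.5 / 2.8918 = 26.1 ng/mL.

26.1 ng/mL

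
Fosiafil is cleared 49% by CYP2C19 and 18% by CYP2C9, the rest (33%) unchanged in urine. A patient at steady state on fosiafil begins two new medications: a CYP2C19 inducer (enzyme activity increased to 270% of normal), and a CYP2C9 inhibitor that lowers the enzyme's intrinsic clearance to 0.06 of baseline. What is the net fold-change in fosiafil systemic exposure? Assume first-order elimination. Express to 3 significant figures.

0.601

The CYP2C19 pathway (49% of clearance) is boosted to 2.7× activity: 0.49 × 2.7 = 1.323.
The CYP2C9 pathway (18% of clearance) is reduced to 0.06× activity: 0.18 × 0.06 = 0.0108.
The remaining 33% of clearance is unaffected.
New clearance relative to baseline: 1.323 + 0.0108 + 0.33 = 1.6638.
Systemic exposure ∝ 1/CL: fold-change = 1 / 1.6638 = 0.601.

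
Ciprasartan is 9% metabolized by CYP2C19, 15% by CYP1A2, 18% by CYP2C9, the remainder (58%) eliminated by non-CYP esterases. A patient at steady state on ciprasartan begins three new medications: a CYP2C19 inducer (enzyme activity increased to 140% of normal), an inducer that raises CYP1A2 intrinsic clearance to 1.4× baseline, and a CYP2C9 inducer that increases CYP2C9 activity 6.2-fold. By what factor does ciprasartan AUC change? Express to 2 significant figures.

0.49

The CYP2C19 pathway (9% of clearance) rises to 1.4× activity: 0.09 × 1.4 = 0.126.
The CYP1A2 pathway (15% of clearance) rises to 1.4× activity: 0.15 × 1.4 = 0.21.
The CYP2C9 pathway (18% of clearance) rises to 6.2× activity: 0.18 × 6.2 = 1.116.
The remaining 58% of clearance is unaffected.
Relative clearance = 0.126 + 0.21 + 1.116 + 0.58 = 2.032.
AUC ∝ 1/CL: fold-change = 1 / 2.032 = 0.49.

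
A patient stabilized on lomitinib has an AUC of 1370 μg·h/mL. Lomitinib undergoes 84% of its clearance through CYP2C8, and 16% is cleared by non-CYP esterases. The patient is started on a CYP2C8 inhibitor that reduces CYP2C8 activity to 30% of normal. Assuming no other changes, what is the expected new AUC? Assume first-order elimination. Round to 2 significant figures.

3.3 × 10³ μg·h/mL

The CYP2C8 pathway (84% of clearance) is reduced to 0.3× activity: 0.84 × 0.3 = 0.252.
Non-CYP routes (16%) are unchanged.
Relative clearance = 0.252 + 0.16 = 0.412.
New AUC = baseline ÷ relative clearance = 1370 / 0.412 = 3.3 × 10³ μg·h/mL.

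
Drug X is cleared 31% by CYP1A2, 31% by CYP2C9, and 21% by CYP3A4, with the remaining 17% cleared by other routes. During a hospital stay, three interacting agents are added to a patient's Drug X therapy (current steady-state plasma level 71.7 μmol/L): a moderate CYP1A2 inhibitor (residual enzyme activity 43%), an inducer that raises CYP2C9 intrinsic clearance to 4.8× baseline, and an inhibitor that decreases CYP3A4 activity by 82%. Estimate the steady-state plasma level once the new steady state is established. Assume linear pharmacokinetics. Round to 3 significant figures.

The CYP1A2 pathway (31% of clearance) drops to 0.43× activity: 0.31 × 0.43 = 0.1333.
The CYP2C9 pathway (31% of clearance) rises to 4.8× activity: 0.31 × 4.8 = 1.488.
The CYP3A4 pathway (21% of clearance) falls to 0.18× activity: 0.21 × 0.18 = 0.0378.
The remaining 17% of clearance is unaffected.
CL_new/CL_old = 0.1333 + 1.488 + 0.0378 + 0.17 = 1.8291.
Steady-state plasma level ∝ 1/CL: new value = 71.7 / 1.8291 = 39.2 μmol/L.

39.2 μmol/L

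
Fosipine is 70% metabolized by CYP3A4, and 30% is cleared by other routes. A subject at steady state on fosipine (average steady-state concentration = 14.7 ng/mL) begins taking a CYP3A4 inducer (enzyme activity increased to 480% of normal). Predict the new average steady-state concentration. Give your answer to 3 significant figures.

4.02 ng/mL

The CYP3A4 pathway (70% of clearance) is boosted to 4.8× activity: 0.7 × 4.8 = 3.36.
Non-CYP routes (30%) are unchanged.
Relative clearance = 3.36 + 0.3 = 3.66.
New average steady-state concentration = baseline ÷ relative clearance = 14.7 / 3.66 = 4.02 ng/mL.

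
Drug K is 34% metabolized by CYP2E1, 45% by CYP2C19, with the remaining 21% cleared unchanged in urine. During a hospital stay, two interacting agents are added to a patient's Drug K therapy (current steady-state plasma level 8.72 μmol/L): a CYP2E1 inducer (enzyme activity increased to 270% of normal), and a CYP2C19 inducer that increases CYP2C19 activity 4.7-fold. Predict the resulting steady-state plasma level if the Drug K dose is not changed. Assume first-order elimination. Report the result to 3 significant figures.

The CYP2E1 pathway (34% of clearance) is boosted to 2.7× activity: 0.34 × 2.7 = 0.918.
The CYP2C19 pathway (45% of clearance) increases to 4.7× activity: 0.45 × 4.7 = 2.115.
The remaining 21% of clearance is unaffected.
New clearance relative to baseline: 0.918 + 2.115 + 0.21 = 3.243.
New steady-state plasma level = 8.72 / 3.243 = 2.69 μmol/L (concentration scales inversely with clearance).

2.69 μmol/L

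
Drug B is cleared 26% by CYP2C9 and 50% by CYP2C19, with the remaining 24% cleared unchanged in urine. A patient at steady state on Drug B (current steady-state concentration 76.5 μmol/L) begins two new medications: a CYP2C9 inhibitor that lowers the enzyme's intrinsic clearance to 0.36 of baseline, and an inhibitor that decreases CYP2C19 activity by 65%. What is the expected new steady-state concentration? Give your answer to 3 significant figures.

The CYP2C9 pathway (26% of clearance) drops to 0.36× activity: 0.26 × 0.36 = 0.0936.
The CYP2C19 pathway (50% of clearance) is reduced to 0.35× activity: 0.5 × 0.35 = 0.175.
The remaining 24% of clearance is unaffected.
New clearance relative to baseline: 0.0936 + 0.175 + 0.24 = 0.5086.
Steady-state concentration ∝ 1/CL: new value = 76.5 / 0.5086 = 150 μmol/L.

150 μmol/L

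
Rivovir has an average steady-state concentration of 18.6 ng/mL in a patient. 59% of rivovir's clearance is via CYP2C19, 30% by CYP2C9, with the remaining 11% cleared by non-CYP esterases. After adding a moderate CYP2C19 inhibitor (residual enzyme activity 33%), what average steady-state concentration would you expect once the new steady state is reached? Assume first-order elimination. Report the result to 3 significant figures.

30.8 ng/mL

The CYP2C19 pathway (59% of clearance) falls to 0.33× activity: 0.59 × 0.33 = 0.1947.
CYP2C9 (30%) and the residual 11% are unaffected.
New clearance relative to baseline: 0.1947 + 0.3 + 0.11 = 0.6047.
With dosing unchanged, average steady-state concentration scales as 1/CL: 18.6 / 0.6047 = 30.8 ng/mL.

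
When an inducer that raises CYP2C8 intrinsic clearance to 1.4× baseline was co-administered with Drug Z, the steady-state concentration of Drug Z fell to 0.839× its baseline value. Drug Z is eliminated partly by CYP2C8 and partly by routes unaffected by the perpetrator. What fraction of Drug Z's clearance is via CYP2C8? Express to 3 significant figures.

CL'/CL = 1 / 0.839 = 1.192
1.4·fm + (1 − fm) = 1.192
fm = (1.192 − 1) / (1.4 − 1) = 0.480

0.480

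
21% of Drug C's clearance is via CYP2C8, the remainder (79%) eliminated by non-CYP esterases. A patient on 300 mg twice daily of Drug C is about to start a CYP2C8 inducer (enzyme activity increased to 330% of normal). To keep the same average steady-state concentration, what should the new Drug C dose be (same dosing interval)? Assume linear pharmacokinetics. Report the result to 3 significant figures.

The CYP2C8 pathway (21% of clearance) increases to 3.3× activity: 0.21 × 3.3 = 0.693.
The remaining 79% of clearance is unaffected.
Relative clearance = 0.693 + 0.79 = 1.483.
Exposure is unchanged when dose changes in proportion to clearance. New dose = 300 mg × 1.483 = 445 mg.

445 mg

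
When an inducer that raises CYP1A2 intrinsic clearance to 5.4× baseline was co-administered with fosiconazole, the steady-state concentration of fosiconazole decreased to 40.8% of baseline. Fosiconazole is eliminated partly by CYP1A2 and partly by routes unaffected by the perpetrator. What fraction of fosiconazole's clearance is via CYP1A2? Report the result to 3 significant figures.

CL'/CL = 1 / 0.408 = 2.451
5.4·fm + (1 − fm) = 2.451
fm = (2.451 − 1) / (5.4 − 1) = 0.330

0.330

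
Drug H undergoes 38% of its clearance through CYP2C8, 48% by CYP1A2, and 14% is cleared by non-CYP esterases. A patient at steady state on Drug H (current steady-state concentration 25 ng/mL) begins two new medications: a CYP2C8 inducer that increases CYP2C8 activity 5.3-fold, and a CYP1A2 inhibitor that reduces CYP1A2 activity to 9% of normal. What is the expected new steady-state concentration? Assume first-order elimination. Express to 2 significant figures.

11 ng/mL

The CYP2C8 pathway (38% of clearance) is boosted to 5.3× activity: 0.38 × 5.3 = 2.014.
The CYP1A2 pathway (48% of clearance) is reduced to 0.09× activity: 0.48 × 0.09 = 0.0432.
The remaining 14% of clearance is unaffected.
Relative clearance = 2.014 + 0.0432 + 0.14 = 2.1972.
New steady-state concentration = 25 / 2.1972 = 11 ng/mL (concentration scales inversely with clearance).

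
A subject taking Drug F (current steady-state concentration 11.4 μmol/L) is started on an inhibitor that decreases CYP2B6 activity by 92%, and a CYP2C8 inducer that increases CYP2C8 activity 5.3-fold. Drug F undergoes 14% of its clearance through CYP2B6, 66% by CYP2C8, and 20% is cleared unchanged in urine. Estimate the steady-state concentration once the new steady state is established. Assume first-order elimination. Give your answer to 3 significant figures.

The CYP2B6 pathway (14% of clearance) is reduced to 0.08× activity: 0.14 × 0.08 = 0.0112.
The CYP2C8 pathway (66% of clearance) rises to 5.3× activity: 0.66 × 5.3 = 3.498.
Non-CYP routes (20%) are unchanged.
Relative clearance = 0.0112 + 3.498 + 0.2 = 3.7092.
Dividing the baseline by the relative clearance: 11.4 / 3.7092 = 3.07 μmol/L.

3.07 μmol/L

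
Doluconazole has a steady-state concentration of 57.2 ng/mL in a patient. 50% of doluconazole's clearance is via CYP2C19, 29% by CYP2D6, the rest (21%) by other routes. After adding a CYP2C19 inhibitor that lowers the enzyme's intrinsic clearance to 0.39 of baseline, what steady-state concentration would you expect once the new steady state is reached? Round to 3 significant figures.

The CYP2C19 pathway (50% of clearance) is reduced to 0.39× activity: 0.5 × 0.39 = 0.195.
CYP2D6 (29%) and the residual 21% are unaffected.
Relative clearance = 0.195 + 0.29 + 0.21 = 0.695.
New steady-state concentration = baseline ÷ relative clearance = 57.2 / 0.695 = 82.3 ng/mL.

82.3 ng/mL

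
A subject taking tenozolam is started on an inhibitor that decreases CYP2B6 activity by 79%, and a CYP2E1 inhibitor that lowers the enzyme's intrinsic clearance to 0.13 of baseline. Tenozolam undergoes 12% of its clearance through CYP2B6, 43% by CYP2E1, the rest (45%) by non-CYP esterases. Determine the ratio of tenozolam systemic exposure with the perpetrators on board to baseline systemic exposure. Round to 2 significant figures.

The CYP2B6 pathway (12% of clearance) is reduced to 0.21× activity: 0.12 × 0.21 = 0.0252.
The CYP2E1 pathway (43% of clearance) falls to 0.13× activity: 0.43 × 0.13 = 0.0559.
Non-CYP routes (45%) are unchanged.
Relative clearance = 0.0252 + 0.0559 + 0.45 = 0.5311.
Systemic exposure ∝ 1/CL: fold-change = 1 / 0.5311 = 1.9.

1.9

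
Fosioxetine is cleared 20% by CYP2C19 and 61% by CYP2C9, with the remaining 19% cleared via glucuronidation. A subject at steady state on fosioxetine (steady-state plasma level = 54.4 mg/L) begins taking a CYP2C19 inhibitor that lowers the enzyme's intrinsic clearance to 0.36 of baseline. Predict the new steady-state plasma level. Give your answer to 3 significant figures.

62.4 mg/L

The CYP2C19 pathway (20% of clearance) falls to 0.36× activity: 0.2 × 0.36 = 0.072.
CYP2C9 (61%) and the residual 19% are unaffected.
New clearance relative to baseline: 0.072 + 0.61 + 0.19 = 0.872.
New steady-state plasma level = baseline ÷ relative clearance = 54.4 / 0.872 = 62.4 mg/L.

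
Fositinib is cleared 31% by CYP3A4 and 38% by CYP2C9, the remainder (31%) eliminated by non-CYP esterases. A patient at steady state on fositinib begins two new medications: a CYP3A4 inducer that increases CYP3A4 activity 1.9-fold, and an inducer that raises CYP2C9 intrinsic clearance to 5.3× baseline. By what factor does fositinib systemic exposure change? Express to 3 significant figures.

The CYP3A4 pathway (31% of clearance) is boosted to 1.9× activity: 0.31 × 1.9 = 0.589.
The CYP2C9 pathway (38% of clearance) increases to 5.3× activity: 0.38 × 5.3 = 2.014.
The remaining 31% of clearance is unaffected.
CL_new/CL_old = 0.589 + 2.014 + 0.31 = 2.913.
Because systemic exposure varies inversely with clearance, the combined effect is 1 / 2.913 = 0.343.

0.343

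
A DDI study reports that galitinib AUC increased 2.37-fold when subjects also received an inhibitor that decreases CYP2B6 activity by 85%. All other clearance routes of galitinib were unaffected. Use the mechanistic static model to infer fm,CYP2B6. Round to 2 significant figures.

Let fm be the CYP2B6 fraction. New clearance relative to baseline = fm × 0.15 + (1 − fm).
AUC ratio = 1 / (new CL fraction), so new CL fraction = 1 / 2.37 = 0.4219.
fm × 0.15 + 1 − fm = 0.4219  ⇒  fm × (0.15 − 1) = −0.5781  ⇒  fm = 0.68.

0.68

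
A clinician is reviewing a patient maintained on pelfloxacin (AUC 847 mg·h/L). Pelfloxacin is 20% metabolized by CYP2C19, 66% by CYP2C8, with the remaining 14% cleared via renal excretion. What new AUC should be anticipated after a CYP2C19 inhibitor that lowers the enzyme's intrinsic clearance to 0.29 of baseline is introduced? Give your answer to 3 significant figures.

The CYP2C19 pathway (20% of clearance) falls to 0.29× activity: 0.2 × 0.29 = 0.058.
CYP2C8 (66%) and the residual 14% are unaffected.
New clearance relative to baseline: 0.058 + 0.66 + 0.14 = 0.858.
AUC ∝ 1/CL, so new value = 847 / 0.858 = 987 mg·h/L.

987 mg·h/L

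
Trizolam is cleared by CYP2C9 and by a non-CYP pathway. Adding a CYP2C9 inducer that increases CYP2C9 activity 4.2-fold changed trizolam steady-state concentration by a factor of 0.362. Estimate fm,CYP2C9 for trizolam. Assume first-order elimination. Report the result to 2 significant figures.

Call the CYP2C9 fraction fm. After the interaction, CL_new/CL_old = fm × 4.2 + (1 − fm).
Steady-state concentration ratio = 1 / (new CL fraction), so new CL fraction = 1 / 0.362 = 2.762.
fm × 4.2 + 1 − fm = 2.762  ⇒  fm × (4.2 − 1) = 1.762  ⇒  fm = 0.55.

0.55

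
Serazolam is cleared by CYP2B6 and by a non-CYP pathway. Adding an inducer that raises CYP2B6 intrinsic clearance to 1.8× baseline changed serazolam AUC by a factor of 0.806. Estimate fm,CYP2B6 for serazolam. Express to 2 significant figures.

Write x for the fraction cleared via CYP2B6. The observed AUC change means clearance rose to 1/0.806 = 1.241 of baseline.
Setting x·1.8 + (1 − x) = 1.241 and solving: x = (1.241 − 1)/(1.8 − 1) = 0.30.

0.30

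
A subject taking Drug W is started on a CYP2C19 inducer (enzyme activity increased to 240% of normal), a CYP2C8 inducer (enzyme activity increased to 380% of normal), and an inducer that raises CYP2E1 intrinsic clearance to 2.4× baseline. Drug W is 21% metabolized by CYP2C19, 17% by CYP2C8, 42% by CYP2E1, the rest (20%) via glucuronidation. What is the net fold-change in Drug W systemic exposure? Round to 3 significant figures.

0.424

The CYP2C19 pathway (21% of clearance) rises to 2.4× activity: 0.21 × 2.4 = 0.504.
The CYP2C8 pathway (17% of clearance) is boosted to 3.8× activity: 0.17 × 3.8 = 0.646.
The CYP2E1 pathway (42% of clearance) rises to 2.4× activity: 0.42 × 2.4 = 1.008.
The remaining 20% of clearance is unaffected.
Relative clearance = 0.504 + 0.646 + 1.008 + 0.2 = 2.358.
Net systemic exposure ratio = 1 / 2.358 = 0.424.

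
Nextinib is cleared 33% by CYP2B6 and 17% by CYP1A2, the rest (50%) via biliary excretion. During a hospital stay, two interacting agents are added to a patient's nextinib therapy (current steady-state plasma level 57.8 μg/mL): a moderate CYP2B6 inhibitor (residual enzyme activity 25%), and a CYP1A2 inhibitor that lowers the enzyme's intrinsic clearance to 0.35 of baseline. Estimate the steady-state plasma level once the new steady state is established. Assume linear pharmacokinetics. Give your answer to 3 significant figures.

90.0 μg/mL

CYP2B6: 0.33 × 0.25 = 0.0825
CYP1A2: 0.17 × 0.35 = 0.0595
Other: 0.5 (unchanged)
Relative clearance = 0.0825 + 0.0595 + 0.5 = 0.642.
Steady-state plasma level ∝ 1/CL: new value = 57.8 / 0.642 = 90.0 μg/mL.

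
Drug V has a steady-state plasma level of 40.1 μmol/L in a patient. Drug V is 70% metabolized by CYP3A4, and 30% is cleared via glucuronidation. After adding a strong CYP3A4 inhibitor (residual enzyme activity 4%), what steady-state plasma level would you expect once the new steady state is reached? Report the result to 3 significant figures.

The CYP3A4 pathway (70% of clearance) is reduced to 0.04× activity: 0.7 × 0.04 = 0.028.
The remaining 30% of clearance is unaffected.
Relative clearance = 0.028 + 0.3 = 0.328.
With dosing unchanged, steady-state plasma level scales as 1/CL: 40.1 / 0.328 = 122 μmol/L.

122 μmol/L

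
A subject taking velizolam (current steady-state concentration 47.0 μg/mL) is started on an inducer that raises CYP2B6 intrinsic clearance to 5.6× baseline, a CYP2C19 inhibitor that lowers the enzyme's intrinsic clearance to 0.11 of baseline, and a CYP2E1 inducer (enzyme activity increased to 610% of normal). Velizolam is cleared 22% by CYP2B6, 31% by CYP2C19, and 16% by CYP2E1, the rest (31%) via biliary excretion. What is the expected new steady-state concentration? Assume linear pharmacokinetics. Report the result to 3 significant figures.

18.4 μg/mL

The CYP2B6 pathway (22% of clearance) rises to 5.6× activity: 0.22 × 5.6 = 1.232.
The CYP2C19 pathway (31% of clearance) drops to 0.11× activity: 0.31 × 0.11 = 0.0341.
The CYP2E1 pathway (16% of clearance) is boosted to 6.1× activity: 0.16 × 6.1 = 0.976.
Non-CYP routes (31%) are unchanged.
CL_new/CL_old = 1.232 + 0.0341 + 0.976 + 0.31 = 2.5521.
New steady-state concentration = 47.0 / 2.5521 = 18.4 μg/mL (concentration scales inversely with clearance).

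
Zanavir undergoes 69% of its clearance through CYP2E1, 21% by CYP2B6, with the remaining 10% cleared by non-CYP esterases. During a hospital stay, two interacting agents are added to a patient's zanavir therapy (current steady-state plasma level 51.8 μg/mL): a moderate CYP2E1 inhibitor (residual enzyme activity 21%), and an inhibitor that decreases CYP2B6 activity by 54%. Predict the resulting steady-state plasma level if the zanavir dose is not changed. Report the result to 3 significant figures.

152 μg/mL

The CYP2E1 pathway (69% of clearance) drops to 0.21× activity: 0.69 × 0.21 = 0.1449.
The CYP2B6 pathway (21% of clearance) falls to 0.46× activity: 0.21 × 0.46 = 0.0966.
Non-CYP routes (10%) are unchanged.
Relative clearance = 0.1449 + 0.0966 + 0.1 = 0.3415.
New steady-state plasma level = 51.8 / 0.3415 = 152 μg/mL (concentration scales inversely with clearance).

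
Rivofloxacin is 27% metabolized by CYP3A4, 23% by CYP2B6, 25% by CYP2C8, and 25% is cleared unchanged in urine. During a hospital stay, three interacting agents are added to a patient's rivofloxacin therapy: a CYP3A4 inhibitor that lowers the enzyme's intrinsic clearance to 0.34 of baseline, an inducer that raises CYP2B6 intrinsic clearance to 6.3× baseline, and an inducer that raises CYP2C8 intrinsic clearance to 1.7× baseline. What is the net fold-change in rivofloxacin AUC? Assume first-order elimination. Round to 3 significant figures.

The CYP3A4 pathway (27% of clearance) falls to 0.34× activity: 0.27 × 0.34 = 0.0918.
The CYP2B6 pathway (23% of clearance) increases to 6.3× activity: 0.23 × 6.3 = 1.449.
The CYP2C8 pathway (25% of clearance) increases to 1.7× activity: 0.25 × 1.7 = 0.425.
The remaining 25% of clearance is unaffected.
CL_new/CL_old = 0.0918 + 1.449 + 0.425 + 0.25 = 2.2158.
Because AUC varies inversely with clearance, the combined effect is 1 / 2.2158 = 0.451.

0.451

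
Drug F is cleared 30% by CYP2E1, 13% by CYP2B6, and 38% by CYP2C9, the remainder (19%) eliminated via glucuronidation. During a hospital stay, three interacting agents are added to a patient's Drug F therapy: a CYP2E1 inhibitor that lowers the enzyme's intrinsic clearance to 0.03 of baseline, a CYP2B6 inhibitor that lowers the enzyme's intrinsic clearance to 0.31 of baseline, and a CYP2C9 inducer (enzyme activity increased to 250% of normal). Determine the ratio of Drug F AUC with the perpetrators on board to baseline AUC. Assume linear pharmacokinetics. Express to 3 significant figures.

CYP2E1: 0.3 × 0.03 = 0.009
CYP2B6: 0.13 × 0.31 = 0.0403
CYP2C9: 0.38 × 2.5 = 0.95
Other: 0.19 (unchanged)
Relative clearance = 0.009 + 0.0403 + 0.95 + 0.19 = 1.1893.
Net AUC ratio = 1 / 1.1893 = 0.841.

0.841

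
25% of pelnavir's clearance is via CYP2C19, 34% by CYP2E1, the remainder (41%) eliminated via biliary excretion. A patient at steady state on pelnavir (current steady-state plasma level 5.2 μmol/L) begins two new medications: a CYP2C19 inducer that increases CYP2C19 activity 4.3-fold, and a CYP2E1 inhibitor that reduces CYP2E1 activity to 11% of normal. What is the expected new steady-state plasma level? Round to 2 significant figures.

The CYP2C19 pathway (25% of clearance) rises to 4.3× activity: 0.25 × 4.3 = 1.075.
The CYP2E1 pathway (34% of clearance) is reduced to 0.11× activity: 0.34 × 0.11 = 0.0374.
Non-CYP routes (41%) are unchanged.
Relative clearance = 1.075 + 0.0374 + 0.41 = 1.5224.
Steady-state plasma level ∝ 1/CL: new value = 5.2 / 1.5224 = 3.4 μmol/L.

3.4 μmol/L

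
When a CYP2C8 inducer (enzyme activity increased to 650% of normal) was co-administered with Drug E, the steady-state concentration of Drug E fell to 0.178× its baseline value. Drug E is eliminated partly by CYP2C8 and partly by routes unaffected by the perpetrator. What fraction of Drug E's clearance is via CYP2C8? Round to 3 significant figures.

CL'/CL = 1 / 0.178 = 5.618
6.5·fm + (1 − fm) = 5.618
fm = (5.618 − 1) / (6.5 − 1) = 0.840

0.840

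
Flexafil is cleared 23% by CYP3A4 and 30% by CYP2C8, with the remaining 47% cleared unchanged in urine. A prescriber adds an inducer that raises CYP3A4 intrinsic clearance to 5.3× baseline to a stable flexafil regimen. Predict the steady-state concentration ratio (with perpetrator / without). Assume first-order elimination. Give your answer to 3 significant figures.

0.503

The CYP3A4 pathway (23% of clearance) increases to 5.3× activity: 0.23 × 5.3 = 1.219.
CYP2C8 (30%) and the residual 47% are unaffected.
Relative clearance = 1.219 + 0.3 + 0.47 = 1.989.
Since steady-state concentration ∝ 1/CL, the ratio is 1 / 1.989 = 0.503.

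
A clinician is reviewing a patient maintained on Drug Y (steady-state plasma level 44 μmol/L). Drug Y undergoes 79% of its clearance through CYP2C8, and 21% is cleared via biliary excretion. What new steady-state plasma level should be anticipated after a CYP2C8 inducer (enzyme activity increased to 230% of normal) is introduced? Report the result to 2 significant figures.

22 μmol/L

The CYP2C8 pathway (79% of clearance) is boosted to 2.3× activity: 0.79 × 2.3 = 1.817.
The remaining 21% of clearance is unaffected.
Relative clearance = 1.817 + 0.21 = 2.027.
Steady-state plasma level ∝ 1/CL, so new value = 44 / 2.027 = 22 μmol/L.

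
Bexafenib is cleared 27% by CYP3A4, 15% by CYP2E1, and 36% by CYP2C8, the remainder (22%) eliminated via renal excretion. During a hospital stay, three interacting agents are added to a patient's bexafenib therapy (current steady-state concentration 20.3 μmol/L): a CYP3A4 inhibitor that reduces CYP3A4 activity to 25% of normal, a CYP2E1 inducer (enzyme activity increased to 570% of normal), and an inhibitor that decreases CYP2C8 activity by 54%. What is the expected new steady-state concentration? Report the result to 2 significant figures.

16 μmol/L

The CYP3A4 pathway (27% of clearance) is reduced to 0.25× activity: 0.27 × 0.25 = 0.0675.
The CYP2E1 pathway (15% of clearance) rises to 5.7× activity: 0.15 × 5.7 = 0.855.
The CYP2C8 pathway (36% of clearance) drops to 0.46× activity: 0.36 × 0.46 = 0.1656.
Non-CYP routes (22%) are unchanged.
Relative clearance = 0.0675 + 0.855 + 0.1656 + 0.22 = 1.3081.
New steady-state concentration = 20.3 / 1.3081 = 16 μmol/L (concentration scales inversely with clearance).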